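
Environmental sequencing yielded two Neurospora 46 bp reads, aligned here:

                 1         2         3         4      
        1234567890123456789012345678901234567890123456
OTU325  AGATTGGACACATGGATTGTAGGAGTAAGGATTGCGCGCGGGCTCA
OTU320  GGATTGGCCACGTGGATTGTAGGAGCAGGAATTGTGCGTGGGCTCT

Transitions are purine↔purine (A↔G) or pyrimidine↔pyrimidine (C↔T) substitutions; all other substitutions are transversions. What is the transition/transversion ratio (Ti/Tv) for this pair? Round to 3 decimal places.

Differing sites — 1:A/G (Ti); 8:A/C (Tv); 12:A/G (Ti); 26:T/C (Ti); 28:A/G (Ti); 30:G/A (Ti); 35:C/T (Ti); 39:C/T (Ti); 46:A/T (Tv).
Of the 9 differences, 7 transitions and 2 transversions, so Ti/Tv = 7/2 = 3.500.

3.500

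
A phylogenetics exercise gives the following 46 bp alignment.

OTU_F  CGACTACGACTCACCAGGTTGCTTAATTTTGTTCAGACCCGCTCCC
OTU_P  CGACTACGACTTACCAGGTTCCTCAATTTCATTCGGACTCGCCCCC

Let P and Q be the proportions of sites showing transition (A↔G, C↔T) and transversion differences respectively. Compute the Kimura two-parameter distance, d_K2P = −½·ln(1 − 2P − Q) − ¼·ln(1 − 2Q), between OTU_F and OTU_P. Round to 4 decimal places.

Mismatches occur at site 12 (C→T, transition), site 21 (G→C, transversion), site 24 (T→C, transition), site 30 (T→C, transition), site 31 (G→A, transition), site 35 (A→G, transition), site 39 (C→T, transition), site 43 (T→C, transition).
Of the 8 differences, 7 transitions and 1 transversion over 46 sites: P = 7/46 = 0.152174, Q = 1/46 = 0.021739.
d = −0.5·ln(0.673913) − 0.25·ln(0.956522) = −0.5·(-0.394654) − 0.25·(-0.044451) = 0.2084.

0.2084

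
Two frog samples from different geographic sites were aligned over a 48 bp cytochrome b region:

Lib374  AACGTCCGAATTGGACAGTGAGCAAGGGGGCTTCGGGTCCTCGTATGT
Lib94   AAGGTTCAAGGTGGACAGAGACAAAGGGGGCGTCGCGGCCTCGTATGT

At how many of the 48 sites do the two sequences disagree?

The sequences differ at positions 3 (C/G), 6 (C/T), 8 (G/A), 10 (A/G), 11 (T/G), 19 (T/A), 22 (G/C), 23 (C/A), 32 (T/G), 36 (G/C), 38 (T/G).
That gives 11 mismatches out of 48 aligned sites, so the Hamming distance is 11.

11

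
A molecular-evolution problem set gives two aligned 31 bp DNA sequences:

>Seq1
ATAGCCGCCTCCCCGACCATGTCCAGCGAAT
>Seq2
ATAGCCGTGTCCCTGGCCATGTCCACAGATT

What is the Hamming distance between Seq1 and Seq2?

The sequences differ at positions 8 (C/T), 9 (C/G), 14 (C/T), 16 (A/G), 26 (G/C), 27 (C/A), 30 (A/T).
That gives 7 mismatches out of 31 aligned sites, so the Hamming distance is 7.

7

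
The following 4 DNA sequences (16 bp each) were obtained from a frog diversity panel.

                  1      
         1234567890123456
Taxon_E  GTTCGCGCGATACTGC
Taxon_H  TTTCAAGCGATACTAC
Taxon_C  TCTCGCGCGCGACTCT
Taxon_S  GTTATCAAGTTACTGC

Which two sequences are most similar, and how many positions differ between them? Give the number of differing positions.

Pairwise Hamming distances:
  Taxon_E vs Taxon_H: 4
  Taxon_E vs Taxon_C: 6
  Taxon_E vs Taxon_S: 5
  Taxon_H vs Taxon_C: 7
  Taxon_H vs Taxon_S: 8
  Taxon_C vs Taxon_S: 10
The smallest is 4, between Taxon_E and Taxon_H.

4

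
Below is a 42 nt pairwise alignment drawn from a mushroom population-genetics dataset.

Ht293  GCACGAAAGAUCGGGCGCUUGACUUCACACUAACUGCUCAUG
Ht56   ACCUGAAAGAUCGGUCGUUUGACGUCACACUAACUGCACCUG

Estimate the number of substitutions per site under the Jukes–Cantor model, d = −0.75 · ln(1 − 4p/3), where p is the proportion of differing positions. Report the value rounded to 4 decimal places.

The sequences differ at positions 1 (G/A), 3 (A/C), 4 (C/U), 15 (G/U), 18 (C/U), 24 (U/G), 38 (U/A), 40 (A/C).
p = 8/42 = 0.190476.
d = −0.75 · ln(1 − (4/3)·0.190476) = −0.75 · ln(0.746032) = −0.75 · (-0.292987) = 0.2197.

0.2197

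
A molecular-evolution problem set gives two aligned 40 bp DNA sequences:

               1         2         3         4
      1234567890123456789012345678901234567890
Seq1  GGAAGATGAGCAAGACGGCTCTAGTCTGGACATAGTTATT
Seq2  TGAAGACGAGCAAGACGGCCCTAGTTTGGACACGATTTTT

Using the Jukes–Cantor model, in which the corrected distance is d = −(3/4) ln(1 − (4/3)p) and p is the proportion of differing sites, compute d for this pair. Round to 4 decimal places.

0.2326

Differing sites — 1:G/T; 7:T/C; 20:T/C; 26:C/T; 33:T/C; 34:A/G; 35:G/A; 38:A/T.
p = 8/40 = 0.200000.
d = −0.75 · ln(1 − (4/3)·0.200000) = −0.75 · ln(0.733333) = −0.75 · (-0.310155) = 0.2326.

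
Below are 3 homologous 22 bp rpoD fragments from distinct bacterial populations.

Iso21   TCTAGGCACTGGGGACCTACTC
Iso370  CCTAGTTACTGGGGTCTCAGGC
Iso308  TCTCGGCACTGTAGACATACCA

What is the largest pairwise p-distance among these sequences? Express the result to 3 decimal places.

Pairwise Hamming distances:
  Iso21 vs Iso370: 8
  Iso21 vs Iso308: 6
  Iso370 vs Iso308: 12
The largest is 12 mismatches, between Iso370 and Iso308; p = 12/22 = 0.545.

0.545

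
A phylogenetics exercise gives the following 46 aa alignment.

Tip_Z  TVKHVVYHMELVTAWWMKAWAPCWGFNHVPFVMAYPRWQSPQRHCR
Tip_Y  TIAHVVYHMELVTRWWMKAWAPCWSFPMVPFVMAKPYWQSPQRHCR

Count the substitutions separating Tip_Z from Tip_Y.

8

Differing sites — 2:V/I; 3:K/A; 14:A/R; 25:G/S; 27:N/P; 28:H/M; 35:Y/K; 37:R/Y.
That gives 8 mismatches out of 46 aligned sites, so the Hamming distance is 8.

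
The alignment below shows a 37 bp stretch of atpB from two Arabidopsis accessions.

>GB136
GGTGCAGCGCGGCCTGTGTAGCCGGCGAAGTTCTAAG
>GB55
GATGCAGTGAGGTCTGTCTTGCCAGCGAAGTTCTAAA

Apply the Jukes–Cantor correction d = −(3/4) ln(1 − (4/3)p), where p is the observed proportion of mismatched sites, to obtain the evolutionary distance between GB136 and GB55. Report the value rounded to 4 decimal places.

Differing sites — 2:G/A; 8:C/T; 10:C/A; 13:C/T; 18:G/C; 20:A/T; 24:G/A; 37:G/A.
p = 8/37 = 0.216216.
d = −0.75 · ln(1 − (4/3)·0.216216) = −0.75 · ln(0.711712) = −0.75 · (-0.340082) = 0.2551.

0.2551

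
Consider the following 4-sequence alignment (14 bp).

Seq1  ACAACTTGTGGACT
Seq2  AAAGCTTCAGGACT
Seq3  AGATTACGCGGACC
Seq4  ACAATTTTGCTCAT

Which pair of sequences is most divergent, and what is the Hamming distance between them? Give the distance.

11

Pairwise Hamming distances:
  Seq1 vs Seq2: 4
  Seq1 vs Seq3: 7
  Seq1 vs Seq4: 7
  Seq2 vs Seq3: 8
  Seq2 vs Seq4: 9
  Seq3 vs Seq4: 11
The largest is 11, between Seq3 and Seq4.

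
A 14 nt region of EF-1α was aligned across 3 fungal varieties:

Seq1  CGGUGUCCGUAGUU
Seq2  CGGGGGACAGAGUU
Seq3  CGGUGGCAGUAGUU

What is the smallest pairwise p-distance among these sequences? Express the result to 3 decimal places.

0.143

Pairwise Hamming distances:
  Seq1 vs Seq2: 5
  Seq1 vs Seq3: 2
  Seq2 vs Seq3: 5
The smallest is 2 mismatches, between Seq1 and Seq3; p = 2/14 = 0.143.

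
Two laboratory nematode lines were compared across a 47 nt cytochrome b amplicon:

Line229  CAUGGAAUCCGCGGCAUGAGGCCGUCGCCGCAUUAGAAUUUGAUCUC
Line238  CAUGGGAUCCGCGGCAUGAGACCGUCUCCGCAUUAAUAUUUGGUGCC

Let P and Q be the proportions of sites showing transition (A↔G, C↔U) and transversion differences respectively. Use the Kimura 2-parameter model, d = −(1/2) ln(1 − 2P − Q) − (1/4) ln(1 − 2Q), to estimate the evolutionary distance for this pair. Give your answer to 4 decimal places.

0.1960

Mismatches occur at site 6 (A↔G, transition), site 21 (G↔A, transition), site 27 (G↔U, transversion), site 36 (G↔A, transition), site 37 (A↔U, transversion), site 43 (A↔G, transition), site 45 (C↔G, transversion), site 46 (U↔C, transition).
Of the 8 differences, 5 transitions and 3 transversions over 47 sites: P = 5/47 = 0.106383, Q = 3/47 = 0.063830.
d = −0.5·ln(0.723404) − 0.25·ln(0.872340) = −0.5·(-0.323787) − 0.25·(-0.136576) = 0.1960.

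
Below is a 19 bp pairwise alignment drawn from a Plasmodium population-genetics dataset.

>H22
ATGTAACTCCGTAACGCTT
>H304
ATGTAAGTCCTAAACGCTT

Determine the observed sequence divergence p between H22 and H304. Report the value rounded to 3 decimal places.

Differing sites — 7:C/G; 11:G/T; 12:T/A.
There are 3 differences over 19 sites, so p = 3/19 = 0.158.

0.158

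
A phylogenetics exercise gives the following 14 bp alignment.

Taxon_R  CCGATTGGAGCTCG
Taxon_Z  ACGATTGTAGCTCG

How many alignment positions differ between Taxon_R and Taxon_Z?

Mismatches occur at site 1 (C→A), site 8 (G→T).
That gives 2 mismatches out of 14 aligned sites, so the Hamming distance is 2.

2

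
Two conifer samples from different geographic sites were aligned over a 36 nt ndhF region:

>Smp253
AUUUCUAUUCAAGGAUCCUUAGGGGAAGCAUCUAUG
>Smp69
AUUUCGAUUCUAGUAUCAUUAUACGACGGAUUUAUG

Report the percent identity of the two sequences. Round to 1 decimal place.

Mismatches occur at site 6 (U/G), site 11 (A/U), site 14 (G/U), site 18 (C/A), site 22 (G/U), site 23 (G/A), site 24 (G/C), site 27 (A/C), site 29 (C/G), site 32 (C/U).
26 of the 36 sites match, so the percent identity is 26/36 × 100 = 72.2%.

72.2%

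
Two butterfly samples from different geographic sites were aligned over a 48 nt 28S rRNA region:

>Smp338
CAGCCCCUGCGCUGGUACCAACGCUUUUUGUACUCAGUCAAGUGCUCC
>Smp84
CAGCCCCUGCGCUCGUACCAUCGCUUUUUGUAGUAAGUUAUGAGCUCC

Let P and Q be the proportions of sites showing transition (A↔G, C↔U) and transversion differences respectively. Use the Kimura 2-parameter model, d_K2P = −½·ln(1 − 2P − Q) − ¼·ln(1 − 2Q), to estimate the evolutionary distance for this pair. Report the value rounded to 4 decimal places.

Differing sites — 14:G/C (Tv); 21:A/U (Tv); 33:C/G (Tv); 35:C/A (Tv); 39:C/U (Ti); 41:A/U (Tv); 43:U/A (Tv).
Of the 7 differences, 1 transition and 6 transversions over 48 sites: P = 1/48 = 0.020833, Q = 6/48 = 0.125000.
d = −0.5·ln(0.833334) − 0.25·ln(0.750000) = −0.5·(-0.182321) − 0.25·(-0.287682) = 0.1631.

0.1631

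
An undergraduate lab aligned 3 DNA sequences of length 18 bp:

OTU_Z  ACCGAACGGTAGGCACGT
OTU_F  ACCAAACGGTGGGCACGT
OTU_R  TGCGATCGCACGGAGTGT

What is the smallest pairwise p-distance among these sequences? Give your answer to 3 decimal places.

Pairwise Hamming distances:
  OTU_Z vs OTU_F: 2
  OTU_Z vs OTU_R: 9
  OTU_F vs OTU_R: 10
The smallest is 2 mismatches, between OTU_Z and OTU_F; p = 2/18 = 0.111.

0.111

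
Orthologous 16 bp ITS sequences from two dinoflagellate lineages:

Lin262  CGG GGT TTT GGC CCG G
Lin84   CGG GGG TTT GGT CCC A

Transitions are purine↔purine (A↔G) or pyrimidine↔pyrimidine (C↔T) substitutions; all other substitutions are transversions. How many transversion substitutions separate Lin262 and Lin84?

Mismatches occur at site 6 (T/G, transversion), site 12 (C/T, transition), site 15 (G/C, transversion), site 16 (G/A, transition).
Of the 4 differences, 2 transitions and 2 transversions, so the answer is 2.

2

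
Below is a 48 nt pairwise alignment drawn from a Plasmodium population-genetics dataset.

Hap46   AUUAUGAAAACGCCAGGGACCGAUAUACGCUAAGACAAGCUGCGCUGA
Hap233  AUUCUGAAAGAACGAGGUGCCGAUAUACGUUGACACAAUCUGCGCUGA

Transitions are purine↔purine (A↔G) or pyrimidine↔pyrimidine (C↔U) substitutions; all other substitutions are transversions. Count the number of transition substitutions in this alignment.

The sequences differ at positions 4 (A/C, transversion), 10 (A/G, transition), 11 (C/A, transversion), 12 (G/A, transition), 14 (C/G, transversion), 18 (G/U, transversion), 19 (A/G, transition), 30 (C/U, transition), 32 (A/G, transition), 34 (G/C, transversion), 39 (G/U, transversion).
Of the 11 differences, 5 transitions and 6 transversions, so the answer is 5.

5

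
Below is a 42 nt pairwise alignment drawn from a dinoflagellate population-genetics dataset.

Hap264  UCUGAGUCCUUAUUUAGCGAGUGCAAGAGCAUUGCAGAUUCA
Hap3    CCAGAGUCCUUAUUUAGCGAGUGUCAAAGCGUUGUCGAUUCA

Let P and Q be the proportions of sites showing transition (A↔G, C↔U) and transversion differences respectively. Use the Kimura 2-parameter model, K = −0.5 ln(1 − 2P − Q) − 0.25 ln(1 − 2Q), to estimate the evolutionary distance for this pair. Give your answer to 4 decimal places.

0.2237

The sequences differ at positions 1 (U/C, transition), 3 (U/A, transversion), 24 (C/U, transition), 25 (A/C, transversion), 27 (G/A, transition), 31 (A/G, transition), 35 (C/U, transition), 36 (A/C, transversion).
Of the 8 differences, 5 transitions and 3 transversions over 42 sites: P = 5/42 = 0.119048, Q = 3/42 = 0.071429.
d = −0.5·ln(0.690475) − 0.25·ln(0.857142) = −0.5·(-0.370376) − 0.25·(-0.154152) = 0.2237.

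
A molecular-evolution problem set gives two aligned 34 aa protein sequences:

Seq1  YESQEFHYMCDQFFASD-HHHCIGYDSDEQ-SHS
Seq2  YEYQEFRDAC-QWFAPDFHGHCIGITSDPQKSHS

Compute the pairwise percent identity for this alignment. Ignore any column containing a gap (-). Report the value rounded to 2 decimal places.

67.74%

Excluding the 3 gap columns leaves 31 comparable sites.
Mismatches occur at site 3 (S/Y), site 7 (H/R), site 8 (Y/D), site 9 (M/A), site 13 (F/W), site 16 (S/P), site 20 (H/G), site 25 (Y/I), site 26 (D/T), site 29 (E/P).
21 of the 31 comparable sites match, so the percent identity is 21/31 × 100 = 67.74%.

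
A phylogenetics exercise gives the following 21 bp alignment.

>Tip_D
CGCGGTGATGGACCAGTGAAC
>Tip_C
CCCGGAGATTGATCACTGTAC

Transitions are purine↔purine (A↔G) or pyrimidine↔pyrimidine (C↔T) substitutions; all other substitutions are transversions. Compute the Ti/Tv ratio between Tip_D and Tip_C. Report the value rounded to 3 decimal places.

Differing sites — 2:G/C (Tv); 6:T/A (Tv); 10:G/T (Tv); 13:C/T (Ti); 16:G/C (Tv); 19:A/T (Tv).
Of the 6 differences, 1 transition and 5 transversions, so Ti/Tv = 1/5 = 0.200.

0.200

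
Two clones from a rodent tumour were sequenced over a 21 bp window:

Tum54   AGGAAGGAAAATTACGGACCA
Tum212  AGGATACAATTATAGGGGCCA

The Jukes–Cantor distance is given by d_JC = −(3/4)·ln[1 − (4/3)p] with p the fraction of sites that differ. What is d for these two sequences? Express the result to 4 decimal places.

0.5319

The sequences differ at positions 5 (A/T), 6 (G/A), 7 (G/C), 10 (A/T), 11 (A/T), 12 (T/A), 15 (C/G), 18 (A/G).
p = 8/21 = 0.380952.
d = −0.75 · ln(1 − (4/3)·0.380952) = −0.75 · ln(0.492064) = −0.75 · (-0.709146) = 0.5319.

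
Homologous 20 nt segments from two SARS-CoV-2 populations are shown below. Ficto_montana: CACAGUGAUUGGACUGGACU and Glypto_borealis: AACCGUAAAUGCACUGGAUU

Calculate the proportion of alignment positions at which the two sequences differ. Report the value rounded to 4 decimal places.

0.3000

Differing sites — 1:C/A; 4:A/C; 7:G/A; 9:U/A; 12:G/C; 19:C/U.
There are 6 differences over 20 sites, so p = 6/20 = 0.3000.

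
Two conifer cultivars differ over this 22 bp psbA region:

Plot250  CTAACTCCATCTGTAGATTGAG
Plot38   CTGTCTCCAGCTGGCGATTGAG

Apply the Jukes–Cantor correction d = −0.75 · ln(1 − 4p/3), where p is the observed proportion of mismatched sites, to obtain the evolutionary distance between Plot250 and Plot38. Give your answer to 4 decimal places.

Differing sites — 3:A/G; 4:A/T; 10:T/G; 14:T/G; 15:A/C.
p = 5/22 = 0.227273.
d = −0.75 · ln(1 − (4/3)·0.227273) = −0.75 · ln(0.696969) = −0.75 · (-0.361014) = 0.2708.

0.2708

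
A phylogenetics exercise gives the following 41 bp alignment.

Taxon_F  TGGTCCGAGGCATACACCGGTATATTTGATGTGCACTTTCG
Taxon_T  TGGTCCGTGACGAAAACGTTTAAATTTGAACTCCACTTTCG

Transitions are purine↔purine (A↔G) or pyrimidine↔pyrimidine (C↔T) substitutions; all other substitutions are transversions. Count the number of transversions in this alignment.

10

Mismatches occur at site 8 (A↔T, transversion), site 10 (G↔A, transition), site 12 (A↔G, transition), site 13 (T↔A, transversion), site 15 (C↔A, transversion), site 18 (C↔G, transversion), site 19 (G↔T, transversion), site 20 (G↔T, transversion), site 23 (T↔A, transversion), site 30 (T↔A, transversion), site 31 (G↔C, transversion), site 33 (G↔C, transversion).
Of the 12 differences, 2 transitions and 10 transversions, so the answer is 10.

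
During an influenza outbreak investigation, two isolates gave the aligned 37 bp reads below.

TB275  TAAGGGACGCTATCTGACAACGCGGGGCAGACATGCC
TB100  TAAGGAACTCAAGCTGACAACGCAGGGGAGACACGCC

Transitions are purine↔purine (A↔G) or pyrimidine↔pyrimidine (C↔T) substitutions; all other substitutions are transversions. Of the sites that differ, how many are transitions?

3

The sequences differ at positions 6 (G/A, transition), 9 (G/T, transversion), 11 (T/A, transversion), 13 (T/G, transversion), 24 (G/A, transition), 28 (C/G, transversion), 34 (T/C, transition).
Of the 7 differences, 3 transitions and 4 transversions, so the answer is 3.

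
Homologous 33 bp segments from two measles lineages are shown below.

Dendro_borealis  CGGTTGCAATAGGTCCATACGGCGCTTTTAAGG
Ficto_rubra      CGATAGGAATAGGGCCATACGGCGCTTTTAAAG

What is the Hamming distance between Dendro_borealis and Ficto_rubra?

5

Differing sites — 3:G/A; 5:T/A; 7:C/G; 14:T/G; 32:G/A.
That gives 5 mismatches out of 33 aligned sites, so the Hamming distance is 5.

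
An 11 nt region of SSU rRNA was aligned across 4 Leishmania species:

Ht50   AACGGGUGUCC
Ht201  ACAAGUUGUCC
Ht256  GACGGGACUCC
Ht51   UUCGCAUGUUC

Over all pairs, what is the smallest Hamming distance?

3

Pairwise Hamming distances:
  Ht50 vs Ht201: 4
  Ht50 vs Ht256: 3
  Ht50 vs Ht51: 5
  Ht201 vs Ht256: 7
  Ht201 vs Ht51: 7
  Ht256 vs Ht51: 7
The smallest is 3, between Ht50 and Ht256.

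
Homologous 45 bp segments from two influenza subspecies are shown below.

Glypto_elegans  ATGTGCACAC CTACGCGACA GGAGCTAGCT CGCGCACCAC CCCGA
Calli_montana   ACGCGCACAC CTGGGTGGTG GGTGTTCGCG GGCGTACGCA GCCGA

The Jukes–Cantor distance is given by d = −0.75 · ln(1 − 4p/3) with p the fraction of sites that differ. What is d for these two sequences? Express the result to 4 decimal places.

0.5716

The sequences differ at positions 2 (T/C), 4 (T/C), 13 (A/G), 14 (C/G), 16 (C/T), 18 (A/G), 19 (C/T), 20 (A/G), 23 (A/T), 25 (C/T), 27 (A/C), 30 (T/G), 31 (C/G), 35 (C/T), 38 (C/G), 39 (A/C), 40 (C/A), 41 (C/G).
p = 18/45 = 0.400000.
d = −0.75 · ln(1 − (4/3)·0.400000) = −0.75 · ln(0.466667) = −0.75 · (-0.762139) = 0.5716.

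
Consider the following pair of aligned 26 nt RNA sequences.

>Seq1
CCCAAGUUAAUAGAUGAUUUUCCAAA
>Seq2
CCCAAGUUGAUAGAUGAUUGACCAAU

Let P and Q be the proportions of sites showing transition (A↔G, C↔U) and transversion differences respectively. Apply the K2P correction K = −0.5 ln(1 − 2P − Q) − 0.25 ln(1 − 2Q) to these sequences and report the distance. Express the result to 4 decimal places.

0.1724

Mismatches occur at site 9 (A/G, transition), site 20 (U/G, transversion), site 21 (U/A, transversion), site 26 (A/U, transversion).
Of the 4 differences, 1 transition and 3 transversions over 26 sites: P = 1/26 = 0.038462, Q = 3/26 = 0.115385.
d = −0.5·ln(0.807691) − 0.25·ln(0.769230) = −0.5·(-0.213576) − 0.25·(-0.262365) = 0.1724.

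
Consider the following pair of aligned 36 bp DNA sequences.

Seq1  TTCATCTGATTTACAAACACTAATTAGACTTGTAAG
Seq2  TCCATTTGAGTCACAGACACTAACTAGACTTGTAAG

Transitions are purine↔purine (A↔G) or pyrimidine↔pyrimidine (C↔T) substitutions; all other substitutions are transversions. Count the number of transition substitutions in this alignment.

5

Differing sites — 2:T/C (Ti); 6:C/T (Ti); 10:T/G (Tv); 12:T/C (Ti); 16:A/G (Ti); 24:T/C (Ti).
Of the 6 differences, 5 transitions and 1 transversion, so the answer is 5.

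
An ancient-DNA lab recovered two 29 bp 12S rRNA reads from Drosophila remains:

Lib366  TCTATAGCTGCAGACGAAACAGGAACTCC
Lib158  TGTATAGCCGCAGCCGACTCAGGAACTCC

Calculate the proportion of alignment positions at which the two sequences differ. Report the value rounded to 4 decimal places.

The sequences differ at positions 2 (C/G), 9 (T/C), 14 (A/C), 18 (A/C), 19 (A/T).
There are 5 differences over 29 sites, so p = 5/29 = 0.1724.

0.1724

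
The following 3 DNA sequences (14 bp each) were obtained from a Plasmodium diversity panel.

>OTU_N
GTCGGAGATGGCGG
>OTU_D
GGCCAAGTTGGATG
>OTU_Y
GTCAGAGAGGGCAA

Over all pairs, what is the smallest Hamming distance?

Pairwise Hamming distances:
  OTU_N vs OTU_D: 6
  OTU_N vs OTU_Y: 4
  OTU_D vs OTU_Y: 8
The smallest is 4, between OTU_N and OTU_Y.

4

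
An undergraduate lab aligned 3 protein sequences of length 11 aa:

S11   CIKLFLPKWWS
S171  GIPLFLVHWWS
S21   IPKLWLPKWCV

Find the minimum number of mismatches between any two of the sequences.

Pairwise Hamming distances:
  S11 vs S171: 4
  S11 vs S21: 5
  S171 vs S21: 8
The smallest is 4, between S11 and S171.

4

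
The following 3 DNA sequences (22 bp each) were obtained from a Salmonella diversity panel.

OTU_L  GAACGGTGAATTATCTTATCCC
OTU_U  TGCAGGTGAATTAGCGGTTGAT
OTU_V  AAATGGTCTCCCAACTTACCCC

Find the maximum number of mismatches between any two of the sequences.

17

Pairwise Hamming distances:
  OTU_L vs OTU_U: 11
  OTU_L vs OTU_V: 9
  OTU_U vs OTU_V: 17
The largest is 17, between OTU_U and OTU_V.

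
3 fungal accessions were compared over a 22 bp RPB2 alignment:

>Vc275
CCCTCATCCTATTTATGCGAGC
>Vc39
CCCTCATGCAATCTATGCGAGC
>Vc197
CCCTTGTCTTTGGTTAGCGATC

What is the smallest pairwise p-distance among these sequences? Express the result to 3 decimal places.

0.136

Pairwise Hamming distances:
  Vc275 vs Vc39: 3
  Vc275 vs Vc197: 9
  Vc39 vs Vc197: 11
The smallest is 3 mismatches, between Vc275 and Vc39; p = 3/22 = 0.136.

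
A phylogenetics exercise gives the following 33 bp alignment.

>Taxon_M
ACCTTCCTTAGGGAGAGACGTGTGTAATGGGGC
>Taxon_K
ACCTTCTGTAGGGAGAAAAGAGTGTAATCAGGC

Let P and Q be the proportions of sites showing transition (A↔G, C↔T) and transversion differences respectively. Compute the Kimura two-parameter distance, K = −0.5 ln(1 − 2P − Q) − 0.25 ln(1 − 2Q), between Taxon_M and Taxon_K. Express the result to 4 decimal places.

The sequences differ at positions 7 (C/T, transition), 8 (T/G, transversion), 17 (G/A, transition), 19 (C/A, transversion), 21 (T/A, transversion), 29 (G/C, transversion), 30 (G/A, transition).
Of the 7 differences, 3 transitions and 4 transversions over 33 sites: P = 3/33 = 0.090909, Q = 4/33 = 0.121212.
d = −0.5·ln(0.696970) − 0.25·ln(0.757576) = −0.5·(-0.361013) − 0.25·(-0.277631) = 0.2499.

0.2499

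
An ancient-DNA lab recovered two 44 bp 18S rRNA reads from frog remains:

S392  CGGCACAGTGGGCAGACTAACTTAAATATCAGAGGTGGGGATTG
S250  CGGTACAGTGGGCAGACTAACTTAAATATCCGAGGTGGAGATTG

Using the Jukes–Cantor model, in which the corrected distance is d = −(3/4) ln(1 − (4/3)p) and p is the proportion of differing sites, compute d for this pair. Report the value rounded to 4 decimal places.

0.0715

The sequences differ at positions 4 (C/T), 31 (A/C), 39 (G/A).
p = 3/44 = 0.068182.
d = −0.75 · ln(1 − (4/3)·0.068182) = −0.75 · ln(0.909091) = −0.75 · (-0.095310) = 0.0715.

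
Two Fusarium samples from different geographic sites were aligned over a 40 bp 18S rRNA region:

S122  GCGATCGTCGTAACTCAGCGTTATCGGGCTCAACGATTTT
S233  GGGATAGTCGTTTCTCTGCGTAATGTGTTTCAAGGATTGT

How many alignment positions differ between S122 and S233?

12

Mismatches occur at site 2 (C↔G), site 6 (C↔A), site 12 (A↔T), site 13 (A↔T), site 17 (A↔T), site 22 (T↔A), site 25 (C↔G), site 26 (G↔T), site 28 (G↔T), site 29 (C↔T), site 34 (C↔G), site 39 (T↔G).
That gives 12 mismatches out of 40 aligned sites, so the Hamming distance is 12.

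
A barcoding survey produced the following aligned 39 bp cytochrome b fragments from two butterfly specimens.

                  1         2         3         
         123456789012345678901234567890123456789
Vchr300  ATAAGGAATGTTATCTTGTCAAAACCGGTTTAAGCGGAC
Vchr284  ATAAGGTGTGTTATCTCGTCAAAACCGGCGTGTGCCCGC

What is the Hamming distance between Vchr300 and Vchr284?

The sequences differ at positions 7 (A/T), 8 (A/G), 17 (T/C), 29 (T/C), 30 (T/G), 32 (A/G), 33 (A/T), 36 (G/C), 37 (G/C), 38 (A/G).
That gives 10 mismatches out of 39 aligned sites, so the Hamming distance is 10.

10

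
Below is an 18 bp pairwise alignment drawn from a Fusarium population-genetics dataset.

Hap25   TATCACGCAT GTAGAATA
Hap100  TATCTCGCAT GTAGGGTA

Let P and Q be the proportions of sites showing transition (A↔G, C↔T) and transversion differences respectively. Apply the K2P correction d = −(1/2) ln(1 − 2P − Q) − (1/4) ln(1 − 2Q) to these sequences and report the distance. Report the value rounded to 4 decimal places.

The sequences differ at positions 5 (A/T, transversion), 15 (A/G, transition), 16 (A/G, transition).
Of the 3 differences, 2 transitions and 1 transversion over 18 sites: P = 2/18 = 0.111111, Q = 1/18 = 0.055556.
d = −0.5·ln(0.722222) − 0.25·ln(0.888888) = −0.5·(-0.325423) − 0.25·(-0.117784) = 0.1922.

0.1922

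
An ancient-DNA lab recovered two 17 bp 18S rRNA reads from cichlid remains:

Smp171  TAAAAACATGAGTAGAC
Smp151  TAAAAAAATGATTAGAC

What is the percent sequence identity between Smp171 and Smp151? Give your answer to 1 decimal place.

88.2%

Mismatches occur at site 7 (C→A), site 12 (G→T).
15 of the 17 sites match, so the percent identity is 15/17 × 100 = 88.2%.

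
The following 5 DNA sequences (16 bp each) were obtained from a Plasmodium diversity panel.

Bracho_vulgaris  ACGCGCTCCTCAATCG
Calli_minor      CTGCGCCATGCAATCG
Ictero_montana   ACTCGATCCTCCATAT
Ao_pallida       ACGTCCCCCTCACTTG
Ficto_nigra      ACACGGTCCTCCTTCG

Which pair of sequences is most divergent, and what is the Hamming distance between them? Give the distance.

Pairwise Hamming distances:
  Bracho_vulgaris vs Calli_minor: 6
  Bracho_vulgaris vs Ictero_montana: 5
  Bracho_vulgaris vs Ao_pallida: 5
  Bracho_vulgaris vs Ficto_nigra: 4
  Calli_minor vs Ictero_montana: 11
  Calli_minor vs Ao_pallida: 9
  Calli_minor vs Ficto_nigra: 10
  Ictero_montana vs Ao_pallida: 9
  Ictero_montana vs Ficto_nigra: 5
  Ao_pallida vs Ficto_nigra: 8
The largest is 11, between Calli_minor and Ictero_montana.

11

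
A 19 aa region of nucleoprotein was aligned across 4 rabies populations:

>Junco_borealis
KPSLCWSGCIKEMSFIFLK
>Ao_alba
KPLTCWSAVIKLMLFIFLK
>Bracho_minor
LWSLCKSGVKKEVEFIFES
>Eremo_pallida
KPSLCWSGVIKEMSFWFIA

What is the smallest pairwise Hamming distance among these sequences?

Pairwise Hamming distances:
  Junco_borealis vs Ao_alba: 6
  Junco_borealis vs Bracho_minor: 9
  Junco_borealis vs Eremo_pallida: 4
  Ao_alba vs Bracho_minor: 12
  Ao_alba vs Eremo_pallida: 8
  Bracho_minor vs Eremo_pallida: 9
The smallest is 4, between Junco_borealis and Eremo_pallida.

4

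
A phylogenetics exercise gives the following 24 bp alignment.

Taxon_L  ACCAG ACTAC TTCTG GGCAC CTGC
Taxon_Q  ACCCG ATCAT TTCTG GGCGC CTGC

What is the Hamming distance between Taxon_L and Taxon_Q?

5

The sequences differ at positions 4 (A/C), 7 (C/T), 8 (T/C), 10 (C/T), 19 (A/G).
That gives 5 mismatches out of 24 aligned sites, so the Hamming distance is 5.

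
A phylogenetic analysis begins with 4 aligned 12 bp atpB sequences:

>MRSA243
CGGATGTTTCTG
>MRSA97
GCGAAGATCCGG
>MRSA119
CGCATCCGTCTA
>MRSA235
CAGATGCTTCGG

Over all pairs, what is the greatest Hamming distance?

Pairwise Hamming distances:
  MRSA243 vs MRSA97: 6
  MRSA243 vs MRSA119: 5
  MRSA243 vs MRSA235: 3
  MRSA97 vs MRSA119: 10
  MRSA97 vs MRSA235: 5
  MRSA119 vs MRSA235: 6
The largest is 10, between MRSA97 and MRSA119.

10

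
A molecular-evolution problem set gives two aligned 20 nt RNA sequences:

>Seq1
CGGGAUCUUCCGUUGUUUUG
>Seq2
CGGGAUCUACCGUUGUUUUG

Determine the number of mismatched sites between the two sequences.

1

Differing sites — 9:U/A.
That gives 1 mismatch out of 20 aligned sites, so the Hamming distance is 1.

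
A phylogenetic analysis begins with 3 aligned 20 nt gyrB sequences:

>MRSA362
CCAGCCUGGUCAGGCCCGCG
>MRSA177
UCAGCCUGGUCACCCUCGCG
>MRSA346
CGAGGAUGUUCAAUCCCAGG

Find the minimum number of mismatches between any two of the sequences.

Pairwise Hamming distances:
  MRSA362 vs MRSA177: 4
  MRSA362 vs MRSA346: 8
  MRSA177 vs MRSA346: 10
The smallest is 4, between MRSA362 and MRSA177.

4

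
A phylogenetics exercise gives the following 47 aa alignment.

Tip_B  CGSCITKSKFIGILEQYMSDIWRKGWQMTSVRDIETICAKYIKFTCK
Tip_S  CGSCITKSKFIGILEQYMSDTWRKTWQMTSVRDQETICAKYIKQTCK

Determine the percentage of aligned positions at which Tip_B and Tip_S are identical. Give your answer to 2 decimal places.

Differing sites — 21:I/T; 25:G/T; 34:I/Q; 44:F/Q.
43 of the 47 sites match, so the percent identity is 43/47 × 100 = 91.49%.

91.49%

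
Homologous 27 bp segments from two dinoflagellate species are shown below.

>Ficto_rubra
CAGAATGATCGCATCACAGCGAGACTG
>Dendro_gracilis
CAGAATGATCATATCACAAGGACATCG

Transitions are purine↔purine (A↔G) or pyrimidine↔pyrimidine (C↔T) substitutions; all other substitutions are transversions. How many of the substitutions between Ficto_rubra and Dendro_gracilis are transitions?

5

Differing sites — 11:G/A (Ti); 12:C/T (Ti); 19:G/A (Ti); 20:C/G (Tv); 23:G/C (Tv); 25:C/T (Ti); 26:T/C (Ti).
Of the 7 differences, 5 transitions and 2 transversions, so the answer is 5.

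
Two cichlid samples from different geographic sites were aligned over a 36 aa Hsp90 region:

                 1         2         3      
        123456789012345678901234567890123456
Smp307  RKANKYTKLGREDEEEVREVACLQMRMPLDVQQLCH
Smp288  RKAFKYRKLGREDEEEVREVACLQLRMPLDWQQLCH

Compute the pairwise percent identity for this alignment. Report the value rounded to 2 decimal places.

Mismatches occur at site 4 (N↔F), site 7 (T↔R), site 25 (M↔L), site 31 (V↔W).
32 of the 36 sites match, so the percent identity is 32/36 × 100 = 88.89%.

88.89%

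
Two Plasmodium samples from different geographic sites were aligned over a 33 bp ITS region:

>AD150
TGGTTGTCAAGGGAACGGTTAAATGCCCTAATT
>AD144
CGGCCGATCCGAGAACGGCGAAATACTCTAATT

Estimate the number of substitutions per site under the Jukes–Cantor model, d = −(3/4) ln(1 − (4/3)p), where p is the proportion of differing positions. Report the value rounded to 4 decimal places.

0.4975

The sequences differ at positions 1 (T/C), 4 (T/C), 5 (T/C), 7 (T/A), 8 (C/T), 9 (A/C), 10 (A/C), 12 (G/A), 19 (T/C), 20 (T/G), 25 (G/A), 27 (C/T).
p = 12/33 = 0.363636.
d = −0.75 · ln(1 − (4/3)·0.363636) = −0.75 · ln(0.515152) = −0.75 · (-0.663293) = 0.4975.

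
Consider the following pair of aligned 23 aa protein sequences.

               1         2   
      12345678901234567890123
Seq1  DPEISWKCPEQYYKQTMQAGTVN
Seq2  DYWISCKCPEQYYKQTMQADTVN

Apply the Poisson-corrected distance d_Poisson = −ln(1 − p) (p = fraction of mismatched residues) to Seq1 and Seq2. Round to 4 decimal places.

0.1911

Mismatches occur at site 2 (P→Y), site 3 (E→W), site 6 (W→C), site 20 (G→D).
p = 4/23 = 0.173913.
d = −ln(1 − 0.173913) = −ln(0.826087) = 0.1911.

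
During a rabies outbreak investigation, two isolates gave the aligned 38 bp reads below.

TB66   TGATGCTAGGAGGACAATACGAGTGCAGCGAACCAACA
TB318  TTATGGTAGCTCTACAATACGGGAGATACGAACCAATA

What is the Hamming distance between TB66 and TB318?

Mismatches occur at site 2 (G/T), site 6 (C/G), site 10 (G/C), site 11 (A/T), site 12 (G/C), site 13 (G/T), site 22 (A/G), site 24 (T/A), site 26 (C/A), site 27 (A/T), site 28 (G/A), site 37 (C/T).
That gives 12 mismatches out of 38 aligned sites, so the Hamming distance is 12.

12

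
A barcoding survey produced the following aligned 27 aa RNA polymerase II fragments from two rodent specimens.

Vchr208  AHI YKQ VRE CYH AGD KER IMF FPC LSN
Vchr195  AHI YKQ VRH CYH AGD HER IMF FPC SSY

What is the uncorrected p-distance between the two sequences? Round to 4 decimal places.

Differing sites — 9:E/H; 16:K/H; 25:L/S; 27:N/Y.
There are 4 differences over 27 sites, so p = 4/27 = 0.1481.

0.1481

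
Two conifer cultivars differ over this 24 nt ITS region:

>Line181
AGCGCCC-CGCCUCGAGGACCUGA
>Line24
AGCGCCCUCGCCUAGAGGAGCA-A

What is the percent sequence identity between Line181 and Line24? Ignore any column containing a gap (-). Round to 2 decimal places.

Excluding the 2 gap columns leaves 22 comparable sites.
Differing sites — 14:C/A; 20:C/G; 22:U/A.
19 of the 22 comparable sites match, so the percent identity is 19/22 × 100 = 86.36%.

86.36%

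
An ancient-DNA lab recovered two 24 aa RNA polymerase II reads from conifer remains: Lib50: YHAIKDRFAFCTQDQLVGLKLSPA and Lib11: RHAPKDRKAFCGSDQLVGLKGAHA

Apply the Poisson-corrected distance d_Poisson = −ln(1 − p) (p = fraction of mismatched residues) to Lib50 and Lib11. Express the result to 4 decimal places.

Differing sites — 1:Y/R; 4:I/P; 8:F/K; 12:T/G; 13:Q/S; 21:L/G; 22:S/A; 23:P/H.
p = 8/24 = 0.333333.
d = −ln(1 − 0.333333) = −ln(0.666667) = 0.4055.

0.4055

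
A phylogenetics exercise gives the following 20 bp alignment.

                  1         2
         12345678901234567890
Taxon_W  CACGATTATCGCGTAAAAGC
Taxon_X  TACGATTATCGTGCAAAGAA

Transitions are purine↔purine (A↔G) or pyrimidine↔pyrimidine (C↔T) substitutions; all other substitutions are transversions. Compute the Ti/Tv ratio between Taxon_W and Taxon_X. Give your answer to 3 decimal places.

The sequences differ at positions 1 (C/T, transition), 12 (C/T, transition), 14 (T/C, transition), 18 (A/G, transition), 19 (G/A, transition), 20 (C/A, transversion).
Of the 6 differences, 5 transitions and 1 transversion, so Ti/Tv = 5/1 = 5.000.

5.000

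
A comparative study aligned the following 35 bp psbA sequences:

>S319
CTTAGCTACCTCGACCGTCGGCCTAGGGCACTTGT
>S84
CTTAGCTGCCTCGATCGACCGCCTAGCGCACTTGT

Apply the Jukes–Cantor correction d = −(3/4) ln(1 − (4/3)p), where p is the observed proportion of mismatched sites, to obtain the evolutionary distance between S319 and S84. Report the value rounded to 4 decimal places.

0.1585

Mismatches occur at site 8 (A→G), site 15 (C→T), site 18 (T→A), site 20 (G→C), site 27 (G→C).
p = 5/35 = 0.142857.
d = −0.75 · ln(1 − (4/3)·0.142857) = −0.75 · ln(0.809524) = −0.75 · (-0.211309) = 0.1585.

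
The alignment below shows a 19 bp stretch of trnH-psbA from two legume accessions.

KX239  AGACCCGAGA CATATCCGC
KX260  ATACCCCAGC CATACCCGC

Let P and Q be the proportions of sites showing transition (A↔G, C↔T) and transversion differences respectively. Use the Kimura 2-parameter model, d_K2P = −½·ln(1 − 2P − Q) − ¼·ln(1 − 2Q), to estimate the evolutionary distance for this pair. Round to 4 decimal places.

0.2476

Mismatches occur at site 2 (G→T, transversion), site 7 (G→C, transversion), site 10 (A→C, transversion), site 15 (T→C, transition).
Of the 4 differences, 1 transition and 3 transversions over 19 sites: P = 1/19 = 0.052632, Q = 3/19 = 0.157895.
d = −0.5·ln(0.736841) − 0.25·ln(0.684210) = −0.5·(-0.305383) − 0.25·(-0.379490) = 0.2476.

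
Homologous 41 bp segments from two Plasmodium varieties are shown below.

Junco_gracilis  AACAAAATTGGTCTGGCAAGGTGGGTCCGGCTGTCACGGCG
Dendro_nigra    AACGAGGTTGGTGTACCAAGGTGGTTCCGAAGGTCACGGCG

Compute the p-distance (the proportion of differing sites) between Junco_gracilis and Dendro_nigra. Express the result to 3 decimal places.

0.244

Mismatches occur at site 4 (A→G), site 6 (A→G), site 7 (A→G), site 13 (C→G), site 15 (G→A), site 16 (G→C), site 25 (G→T), site 30 (G→A), site 31 (C→A), site 32 (T→G).
There are 10 differences over 41 sites, so p = 10/41 = 0.244.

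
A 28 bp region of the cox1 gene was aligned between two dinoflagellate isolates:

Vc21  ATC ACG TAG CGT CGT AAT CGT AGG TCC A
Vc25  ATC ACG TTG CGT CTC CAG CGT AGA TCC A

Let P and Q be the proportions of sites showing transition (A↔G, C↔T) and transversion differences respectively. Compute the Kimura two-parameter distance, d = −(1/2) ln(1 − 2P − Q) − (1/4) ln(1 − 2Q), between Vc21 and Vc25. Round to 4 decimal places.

0.2524

Mismatches occur at site 8 (A→T, transversion), site 14 (G→T, transversion), site 15 (T→C, transition), site 16 (A→C, transversion), site 18 (T→G, transversion), site 24 (G→A, transition).
Of the 6 differences, 2 transitions and 4 transversions over 28 sites: P = 2/28 = 0.071429, Q = 4/28 = 0.142857.
d = −0.5·ln(0.714285) − 0.25·ln(0.714286) = −0.5·(-0.336473) − 0.25·(-0.336472) = 0.2524.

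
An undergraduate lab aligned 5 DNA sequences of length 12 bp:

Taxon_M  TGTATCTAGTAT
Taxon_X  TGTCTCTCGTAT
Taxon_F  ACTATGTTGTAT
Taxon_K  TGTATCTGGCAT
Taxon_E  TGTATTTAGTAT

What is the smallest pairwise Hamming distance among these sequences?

Pairwise Hamming distances:
  Taxon_M vs Taxon_X: 2
  Taxon_M vs Taxon_F: 4
  Taxon_M vs Taxon_K: 2
  Taxon_M vs Taxon_E: 1
  Taxon_X vs Taxon_F: 5
  Taxon_X vs Taxon_K: 3
  Taxon_X vs Taxon_E: 3
  Taxon_F vs Taxon_K: 5
  Taxon_F vs Taxon_E: 4
  Taxon_K vs Taxon_E: 3
The smallest is 1, between Taxon_M and Taxon_E.

1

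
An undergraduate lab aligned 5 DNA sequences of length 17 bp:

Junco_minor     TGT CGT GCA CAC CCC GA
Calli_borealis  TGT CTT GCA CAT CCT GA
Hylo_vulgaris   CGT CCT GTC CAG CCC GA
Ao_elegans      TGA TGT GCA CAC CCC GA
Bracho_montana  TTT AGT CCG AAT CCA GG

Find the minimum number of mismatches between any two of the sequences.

2

Pairwise Hamming distances:
  Junco_minor vs Calli_borealis: 3
  Junco_minor vs Hylo_vulgaris: 5
  Junco_minor vs Ao_elegans: 2
  Junco_minor vs Bracho_montana: 8
  Calli_borealis vs Hylo_vulgaris: 6
  Calli_borealis vs Ao_elegans: 5
  Calli_borealis vs Bracho_montana: 8
  Hylo_vulgaris vs Ao_elegans: 7
  Hylo_vulgaris vs Bracho_montana: 11
  Ao_elegans vs Bracho_montana: 9
The smallest is 2, between Junco_minor and Ao_elegans.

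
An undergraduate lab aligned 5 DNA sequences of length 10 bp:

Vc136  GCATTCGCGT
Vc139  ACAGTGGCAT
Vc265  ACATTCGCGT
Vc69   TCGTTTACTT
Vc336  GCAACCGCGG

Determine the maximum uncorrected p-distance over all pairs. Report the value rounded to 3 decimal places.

Pairwise Hamming distances:
  Vc136 vs Vc139: 4
  Vc136 vs Vc265: 1
  Vc136 vs Vc69: 5
  Vc136 vs Vc336: 3
  Vc139 vs Vc265: 3
  Vc139 vs Vc69: 6
  Vc139 vs Vc336: 6
  Vc265 vs Vc69: 5
  Vc265 vs Vc336: 4
  Vc69 vs Vc336: 8
The largest is 8 mismatches, between Vc69 and Vc336; p = 8/10 = 0.800.

0.800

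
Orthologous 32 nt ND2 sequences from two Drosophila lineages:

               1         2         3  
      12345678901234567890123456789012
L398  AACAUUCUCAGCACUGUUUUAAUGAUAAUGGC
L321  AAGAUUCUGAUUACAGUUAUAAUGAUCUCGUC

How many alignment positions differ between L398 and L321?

Mismatches occur at site 3 (C↔G), site 9 (C↔G), site 11 (G↔U), site 12 (C↔U), site 15 (U↔A), site 19 (U↔A), site 27 (A↔C), site 28 (A↔U), site 29 (U↔C), site 31 (G↔U).
That gives 10 mismatches out of 32 aligned sites, so the Hamming distance is 10.

10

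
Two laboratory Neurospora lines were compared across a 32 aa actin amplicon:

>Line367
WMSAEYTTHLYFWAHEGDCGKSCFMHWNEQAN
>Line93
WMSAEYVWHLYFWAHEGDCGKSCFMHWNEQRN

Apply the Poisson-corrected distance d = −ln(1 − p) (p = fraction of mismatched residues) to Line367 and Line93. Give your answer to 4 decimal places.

0.0984

Mismatches occur at site 7 (T→V), site 8 (T→W), site 31 (A→R).
p = 3/32 = 0.093750.
d = −ln(1 − 0.093750) = −ln(0.906250) = 0.0984.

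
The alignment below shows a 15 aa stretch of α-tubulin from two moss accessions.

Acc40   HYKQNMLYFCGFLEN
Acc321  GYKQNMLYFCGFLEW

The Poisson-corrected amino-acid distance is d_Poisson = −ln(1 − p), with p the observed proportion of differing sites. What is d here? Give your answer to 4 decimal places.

0.1431

Differing sites — 1:H/G; 15:N/W.
p = 2/15 = 0.133333.
d = −ln(1 − 0.133333) = −ln(0.866667) = 0.1431.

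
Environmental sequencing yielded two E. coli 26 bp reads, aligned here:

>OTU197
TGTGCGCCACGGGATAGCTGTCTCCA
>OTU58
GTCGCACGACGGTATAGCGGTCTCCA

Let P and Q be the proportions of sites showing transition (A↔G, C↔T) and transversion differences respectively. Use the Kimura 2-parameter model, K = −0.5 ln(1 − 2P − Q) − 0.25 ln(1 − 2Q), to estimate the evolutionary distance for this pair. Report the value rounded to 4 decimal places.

Differing sites — 1:T/G (Tv); 2:G/T (Tv); 3:T/C (Ti); 6:G/A (Ti); 8:C/G (Tv); 13:G/T (Tv); 19:T/G (Tv).
Of the 7 differences, 2 transitions and 5 transversions over 26 sites: P = 2/26 = 0.076923, Q = 5/26 = 0.192308.
d = −0.5·ln(0.653846) − 0.25·ln(0.615384) = −0.5·(-0.424883) − 0.25·(-0.485509) = 0.3338.

0.3338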